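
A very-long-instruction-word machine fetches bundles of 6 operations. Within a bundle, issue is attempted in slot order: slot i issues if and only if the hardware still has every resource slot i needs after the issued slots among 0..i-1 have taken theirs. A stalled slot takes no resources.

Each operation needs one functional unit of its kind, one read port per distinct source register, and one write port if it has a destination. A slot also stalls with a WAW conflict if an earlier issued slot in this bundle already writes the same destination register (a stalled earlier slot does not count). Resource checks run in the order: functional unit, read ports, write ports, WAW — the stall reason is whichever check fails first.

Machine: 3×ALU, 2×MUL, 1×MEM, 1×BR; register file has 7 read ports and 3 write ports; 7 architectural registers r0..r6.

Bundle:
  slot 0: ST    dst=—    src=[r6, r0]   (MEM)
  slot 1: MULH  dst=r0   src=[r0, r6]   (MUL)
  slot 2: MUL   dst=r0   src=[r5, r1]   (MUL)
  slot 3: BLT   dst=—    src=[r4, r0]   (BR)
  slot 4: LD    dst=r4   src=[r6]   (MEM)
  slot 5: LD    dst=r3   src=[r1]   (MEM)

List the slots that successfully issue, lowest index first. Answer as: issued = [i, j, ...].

(0) want 1×MEM +2rd +0wr — yes → AL3|MU2|ME0|BR1|rd5|wr3
(1) want 1×MUL +2rd +1wr — yes → AL3|MU1|ME0|BR1|rd3|wr2
(2) want 1×MUL +2rd +1wr — WAW → AL3|MU1|ME0|BR1|rd3|wr2
(3) want 1×BR +2rd +0wr — yes → AL3|MU1|ME0|BR0|rd1|wr2
(4) want 1×MEM +1rd +1wr — FU → AL3|MU1|ME0|BR0|rd1|wr2
(5) want 1×MEM +1rd +1wr — FU → AL3|MU1|ME0|BR0|rd1|wr2

issued = [0, 1, 3]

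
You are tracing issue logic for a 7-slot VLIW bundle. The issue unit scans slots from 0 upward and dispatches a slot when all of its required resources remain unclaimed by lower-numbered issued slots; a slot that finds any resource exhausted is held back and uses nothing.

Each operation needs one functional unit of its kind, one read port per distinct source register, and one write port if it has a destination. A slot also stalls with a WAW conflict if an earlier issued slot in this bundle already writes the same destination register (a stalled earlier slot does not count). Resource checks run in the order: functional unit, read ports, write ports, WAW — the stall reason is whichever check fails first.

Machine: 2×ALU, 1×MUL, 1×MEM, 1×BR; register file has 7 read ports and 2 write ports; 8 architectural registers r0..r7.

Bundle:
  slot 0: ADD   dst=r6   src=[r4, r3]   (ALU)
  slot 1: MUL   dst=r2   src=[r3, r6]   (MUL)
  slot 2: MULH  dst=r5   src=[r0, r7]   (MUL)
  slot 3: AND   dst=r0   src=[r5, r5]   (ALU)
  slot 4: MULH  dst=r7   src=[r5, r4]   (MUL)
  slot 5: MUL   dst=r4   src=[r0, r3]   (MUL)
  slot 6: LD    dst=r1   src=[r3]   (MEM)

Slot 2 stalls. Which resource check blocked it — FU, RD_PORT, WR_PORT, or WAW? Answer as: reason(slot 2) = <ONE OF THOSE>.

slot 0 (ALU): ISSUE — free A1,Mu1,Ld1,B1 rp5 wp1
slot 1 (MUL): ISSUE — free A1,Mu0,Ld1,B1 rp3 wp0
slot 2 (MUL): stall FU — free A1,Mu0,Ld1,B1 rp3 wp0
slot 3 (ALU): stall WR_PORT — free A1,Mu0,Ld1,B1 rp3 wp0
slot 4 (MUL): stall FU — free A1,Mu0,Ld1,B1 rp3 wp0
slot 5 (MUL): stall FU — free A1,Mu0,Ld1,B1 rp3 wp0
slot 6 (MEM): stall WR_PORT — free A1,Mu0,Ld1,B1 rp3 wp0

reason(slot 2) = FU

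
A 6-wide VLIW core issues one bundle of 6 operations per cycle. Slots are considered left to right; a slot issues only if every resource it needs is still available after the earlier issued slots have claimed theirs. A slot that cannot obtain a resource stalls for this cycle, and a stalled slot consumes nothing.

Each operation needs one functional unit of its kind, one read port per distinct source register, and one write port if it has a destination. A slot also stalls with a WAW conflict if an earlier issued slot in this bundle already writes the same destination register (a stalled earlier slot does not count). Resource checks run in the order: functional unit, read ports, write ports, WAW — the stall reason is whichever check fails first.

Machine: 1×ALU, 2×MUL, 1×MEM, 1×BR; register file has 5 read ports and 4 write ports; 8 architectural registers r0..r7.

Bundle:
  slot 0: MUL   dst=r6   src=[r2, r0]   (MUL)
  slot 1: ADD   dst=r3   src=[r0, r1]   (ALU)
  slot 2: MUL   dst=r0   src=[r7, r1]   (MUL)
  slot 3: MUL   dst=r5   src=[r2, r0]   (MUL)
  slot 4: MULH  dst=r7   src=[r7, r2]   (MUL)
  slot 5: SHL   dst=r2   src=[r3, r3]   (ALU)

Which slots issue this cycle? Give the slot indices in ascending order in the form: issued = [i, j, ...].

  0. MUL→r6 ⇒ go  {1A/1Mu/1Ld/1B | 3r 3w}
  1. ALU→r3 ⇒ go  {0A/1Mu/1Ld/1B | 1r 2w}
  2. MUL→r0 ⇒ no(RD_PORT)  {0A/1Mu/1Ld/1B | 1r 2w}
  3. MUL→r5 ⇒ no(RD_PORT)  {0A/1Mu/1Ld/1B | 1r 2w}
  4. MUL→r7 ⇒ no(RD_PORT)  {0A/1Mu/1Ld/1B | 1r 2w}
  5. ALU→r2 ⇒ no(FU)  {0A/1Mu/1Ld/1B | 1r 2w}

issued = [0, 1]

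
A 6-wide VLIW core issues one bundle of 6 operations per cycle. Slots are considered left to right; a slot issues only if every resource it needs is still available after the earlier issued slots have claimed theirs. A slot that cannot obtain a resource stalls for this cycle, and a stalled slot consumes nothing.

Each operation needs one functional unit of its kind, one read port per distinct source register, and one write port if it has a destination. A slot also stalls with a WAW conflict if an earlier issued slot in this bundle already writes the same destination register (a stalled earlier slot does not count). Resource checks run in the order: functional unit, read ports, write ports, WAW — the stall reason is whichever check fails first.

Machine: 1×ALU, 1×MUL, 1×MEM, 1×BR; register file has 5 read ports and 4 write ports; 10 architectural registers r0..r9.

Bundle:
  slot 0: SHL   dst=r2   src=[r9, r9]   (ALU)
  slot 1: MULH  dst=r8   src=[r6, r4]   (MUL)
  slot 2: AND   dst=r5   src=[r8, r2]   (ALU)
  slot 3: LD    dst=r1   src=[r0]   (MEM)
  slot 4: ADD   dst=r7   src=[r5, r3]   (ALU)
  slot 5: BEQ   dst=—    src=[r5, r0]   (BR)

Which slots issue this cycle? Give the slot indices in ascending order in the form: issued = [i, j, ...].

  0. ALU→r2 ⇒ go  {0A/1Mu/1Ld/1B | 4r 3w}
  1. MUL→r8 ⇒ go  {0A/0Mu/1Ld/1B | 2r 2w}
  2. ALU→r5 ⇒ no(FU)  {0A/0Mu/1Ld/1B | 2r 2w}
  3. MEM→r1 ⇒ go  {0A/0Mu/0Ld/1B | 1r 1w}
  4. ALU→r7 ⇒ no(FU)  {0A/0Mu/0Ld/1B | 1r 1w}
  5. BR ⇒ no(RD_PORT)  {0A/0Mu/0Ld/1B | 1r 1w}

issued = [0, 1, 3]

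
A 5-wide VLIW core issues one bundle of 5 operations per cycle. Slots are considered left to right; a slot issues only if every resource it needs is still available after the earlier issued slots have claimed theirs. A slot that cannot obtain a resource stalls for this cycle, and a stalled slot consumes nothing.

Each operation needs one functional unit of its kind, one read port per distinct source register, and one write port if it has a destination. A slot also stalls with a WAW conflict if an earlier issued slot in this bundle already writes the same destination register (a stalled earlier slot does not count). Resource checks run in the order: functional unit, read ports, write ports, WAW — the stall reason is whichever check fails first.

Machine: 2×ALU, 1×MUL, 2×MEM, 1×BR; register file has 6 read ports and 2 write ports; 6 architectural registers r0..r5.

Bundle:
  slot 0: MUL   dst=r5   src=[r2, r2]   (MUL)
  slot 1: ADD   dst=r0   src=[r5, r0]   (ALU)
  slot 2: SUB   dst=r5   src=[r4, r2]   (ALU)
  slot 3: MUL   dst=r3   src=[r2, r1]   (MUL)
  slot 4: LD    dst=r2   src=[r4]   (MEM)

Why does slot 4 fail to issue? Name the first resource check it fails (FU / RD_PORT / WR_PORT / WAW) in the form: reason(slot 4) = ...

(0) want 1×MUL +1rd +1wr — yes → AL2|MU0|ME2|BR1|rd5|wr1
(1) want 1×ALU +2rd +1wr — yes → AL1|MU0|ME2|BR1|rd3|wr0
(2) want 1×ALU +2rd +1wr — WR_PORT → AL1|MU0|ME2|BR1|rd3|wr0
(3) want 1×MUL +2rd +1wr — FU → AL1|MU0|ME2|BR1|rd3|wr0
(4) want 1×MEM +1rd +1wr — WR_PORT → AL1|MU0|ME2|BR1|rd3|wr0

reason(slot 4) = WR_PORT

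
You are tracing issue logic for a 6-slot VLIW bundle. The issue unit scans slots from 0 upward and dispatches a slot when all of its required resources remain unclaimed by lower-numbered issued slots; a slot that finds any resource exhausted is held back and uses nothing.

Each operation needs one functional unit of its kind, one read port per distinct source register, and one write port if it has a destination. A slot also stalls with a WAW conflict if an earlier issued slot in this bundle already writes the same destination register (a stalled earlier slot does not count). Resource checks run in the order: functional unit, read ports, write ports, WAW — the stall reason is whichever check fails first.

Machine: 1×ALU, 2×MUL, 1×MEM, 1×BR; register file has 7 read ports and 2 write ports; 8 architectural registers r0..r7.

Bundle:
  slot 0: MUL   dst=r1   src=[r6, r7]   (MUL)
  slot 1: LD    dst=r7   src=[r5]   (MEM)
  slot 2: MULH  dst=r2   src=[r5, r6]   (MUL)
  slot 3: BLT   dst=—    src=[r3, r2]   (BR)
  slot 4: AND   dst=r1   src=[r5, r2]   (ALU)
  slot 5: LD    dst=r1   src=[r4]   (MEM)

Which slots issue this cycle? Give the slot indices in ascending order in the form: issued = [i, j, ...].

issued = [0, 1, 3]

#0 MUL src=r6,r7 dispatched  <A:1 Mu:1 Ld:1 B:1 rd:5 wr:1>
#1 MEM src=r5 dispatched  <A:1 Mu:1 Ld:0 B:1 rd:4 wr:0>
#2 MUL src=r5,r6 held:WR_PORT  <A:1 Mu:1 Ld:0 B:1 rd:4 wr:0>
#3 BR src=r3,r2 dispatched  <A:1 Mu:1 Ld:0 B:0 rd:2 wr:0>
#4 ALU src=r5,r2 held:WR_PORT  <A:1 Mu:1 Ld:0 B:0 rd:2 wr:0>
#5 MEM src=r4 held:FU  <A:1 Mu:1 Ld:0 B:0 rd:2 wr:0>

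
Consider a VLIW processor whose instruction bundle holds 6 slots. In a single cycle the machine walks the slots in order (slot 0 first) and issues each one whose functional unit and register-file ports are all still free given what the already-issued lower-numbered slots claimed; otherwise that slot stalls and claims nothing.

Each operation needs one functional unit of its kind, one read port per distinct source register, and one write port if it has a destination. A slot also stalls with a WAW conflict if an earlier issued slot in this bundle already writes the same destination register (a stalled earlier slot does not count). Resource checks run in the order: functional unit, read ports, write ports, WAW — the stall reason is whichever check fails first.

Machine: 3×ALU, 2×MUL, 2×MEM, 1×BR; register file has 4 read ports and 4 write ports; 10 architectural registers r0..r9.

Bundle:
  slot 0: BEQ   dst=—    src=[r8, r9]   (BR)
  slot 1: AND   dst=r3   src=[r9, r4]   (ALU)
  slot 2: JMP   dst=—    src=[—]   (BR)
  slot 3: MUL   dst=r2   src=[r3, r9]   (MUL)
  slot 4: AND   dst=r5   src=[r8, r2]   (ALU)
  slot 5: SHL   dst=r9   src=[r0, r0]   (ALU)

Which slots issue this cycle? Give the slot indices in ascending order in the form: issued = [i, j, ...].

(0) want 1×BR +2rd +0wr — yes → AL3|MU2|ME2|BR0|rd2|wr4
(1) want 1×ALU +2rd +1wr — yes → AL2|MU2|ME2|BR0|rd0|wr3
(2) want 1×BR +0rd +0wr — FU → AL2|MU2|ME2|BR0|rd0|wr3
(3) want 1×MUL +2rd +1wr — RD_PORT → AL2|MU2|ME2|BR0|rd0|wr3
(4) want 1×ALU +2rd +1wr — RD_PORT → AL2|MU2|ME2|BR0|rd0|wr3
(5) want 1×ALU +1rd +1wr — RD_PORT → AL2|MU2|ME2|BR0|rd0|wr3

issued = [0, 1]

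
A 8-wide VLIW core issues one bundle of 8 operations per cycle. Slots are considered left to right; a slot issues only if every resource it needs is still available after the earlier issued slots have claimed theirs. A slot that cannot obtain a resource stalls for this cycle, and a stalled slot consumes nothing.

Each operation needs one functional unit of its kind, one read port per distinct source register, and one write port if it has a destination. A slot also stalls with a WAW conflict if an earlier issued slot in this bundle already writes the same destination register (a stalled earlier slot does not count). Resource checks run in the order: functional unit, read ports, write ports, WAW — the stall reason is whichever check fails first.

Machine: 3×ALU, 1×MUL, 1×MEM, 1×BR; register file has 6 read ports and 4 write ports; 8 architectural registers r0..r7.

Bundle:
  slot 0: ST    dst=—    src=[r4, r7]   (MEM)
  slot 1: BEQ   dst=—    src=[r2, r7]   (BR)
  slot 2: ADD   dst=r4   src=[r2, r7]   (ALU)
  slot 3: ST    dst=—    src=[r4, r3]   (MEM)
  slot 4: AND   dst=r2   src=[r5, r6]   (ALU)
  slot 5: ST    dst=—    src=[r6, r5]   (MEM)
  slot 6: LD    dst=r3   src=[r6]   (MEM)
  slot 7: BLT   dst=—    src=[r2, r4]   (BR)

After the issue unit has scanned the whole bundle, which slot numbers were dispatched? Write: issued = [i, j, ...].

issued = [0, 1, 2]

  0. MEM ⇒ go  {3A/1Mu/0Ld/1B | 4r 4w}
  1. BR ⇒ go  {3A/1Mu/0Ld/0B | 2r 4w}
  2. ALU→r4 ⇒ go  {2A/1Mu/0Ld/0B | 0r 3w}
  3. MEM ⇒ no(FU)  {2A/1Mu/0Ld/0B | 0r 3w}
  4. ALU→r2 ⇒ no(RD_PORT)  {2A/1Mu/0Ld/0B | 0r 3w}
  5. MEM ⇒ no(FU)  {2A/1Mu/0Ld/0B | 0r 3w}
  6. MEM→r3 ⇒ no(FU)  {2A/1Mu/0Ld/0B | 0r 3w}
  7. BR ⇒ no(FU)  {2A/1Mu/0Ld/0B | 0r 3w}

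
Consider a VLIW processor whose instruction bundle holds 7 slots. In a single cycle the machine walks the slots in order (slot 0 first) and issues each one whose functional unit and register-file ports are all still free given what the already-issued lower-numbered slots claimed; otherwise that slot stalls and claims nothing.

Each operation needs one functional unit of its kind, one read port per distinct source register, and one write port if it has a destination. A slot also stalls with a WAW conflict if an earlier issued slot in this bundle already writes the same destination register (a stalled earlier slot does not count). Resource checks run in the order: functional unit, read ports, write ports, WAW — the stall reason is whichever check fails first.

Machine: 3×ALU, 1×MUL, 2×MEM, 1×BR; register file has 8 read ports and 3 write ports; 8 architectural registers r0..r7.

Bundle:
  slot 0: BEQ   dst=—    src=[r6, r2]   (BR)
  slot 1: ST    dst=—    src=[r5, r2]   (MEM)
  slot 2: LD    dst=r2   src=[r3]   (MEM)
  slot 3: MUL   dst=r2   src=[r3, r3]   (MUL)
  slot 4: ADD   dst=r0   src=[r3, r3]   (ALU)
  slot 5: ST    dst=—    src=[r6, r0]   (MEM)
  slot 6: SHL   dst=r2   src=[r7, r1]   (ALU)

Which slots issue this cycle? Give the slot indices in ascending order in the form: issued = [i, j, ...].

issued = [0, 1, 2, 4]

#0 BR src=r6,r2 dispatched  <A:3 Mu:1 Ld:2 B:0 rd:6 wr:3>
#1 MEM src=r5,r2 dispatched  <A:3 Mu:1 Ld:1 B:0 rd:4 wr:3>
#2 MEM src=r3 dispatched  <A:3 Mu:1 Ld:0 B:0 rd:3 wr:2>
#3 MUL src=r3,r3 held:WAW  <A:3 Mu:1 Ld:0 B:0 rd:3 wr:2>
#4 ALU src=r3,r3 dispatched  <A:2 Mu:1 Ld:0 B:0 rd:2 wr:1>
#5 MEM src=r6,r0 held:FU  <A:2 Mu:1 Ld:0 B:0 rd:2 wr:1>
#6 ALU src=r7,r1 held:WAW  <A:2 Mu:1 Ld:0 B:0 rd:2 wr:1>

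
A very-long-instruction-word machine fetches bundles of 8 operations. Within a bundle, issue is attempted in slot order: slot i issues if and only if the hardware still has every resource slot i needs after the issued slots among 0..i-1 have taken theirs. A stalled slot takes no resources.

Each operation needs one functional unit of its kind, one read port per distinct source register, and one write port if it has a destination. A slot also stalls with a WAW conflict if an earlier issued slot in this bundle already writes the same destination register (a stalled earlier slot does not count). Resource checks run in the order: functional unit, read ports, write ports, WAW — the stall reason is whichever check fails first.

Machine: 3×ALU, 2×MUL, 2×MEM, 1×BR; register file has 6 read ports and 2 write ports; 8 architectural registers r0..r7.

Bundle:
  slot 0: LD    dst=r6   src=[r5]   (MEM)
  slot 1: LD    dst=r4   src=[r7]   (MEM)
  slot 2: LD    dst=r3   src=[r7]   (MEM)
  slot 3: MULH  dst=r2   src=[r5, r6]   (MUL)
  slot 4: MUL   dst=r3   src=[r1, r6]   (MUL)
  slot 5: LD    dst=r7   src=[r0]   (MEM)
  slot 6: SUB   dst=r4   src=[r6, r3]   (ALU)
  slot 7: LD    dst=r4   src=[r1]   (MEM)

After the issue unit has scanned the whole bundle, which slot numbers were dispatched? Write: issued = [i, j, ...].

#0 MEM src=r5 dispatched  <A:3 Mu:2 Ld:1 B:1 rd:5 wr:1>
#1 MEM src=r7 dispatched  <A:3 Mu:2 Ld:0 B:1 rd:4 wr:0>
#2 MEM src=r7 held:FU  <A:3 Mu:2 Ld:0 B:1 rd:4 wr:0>
#3 MUL src=r5,r6 held:WR_PORT  <A:3 Mu:2 Ld:0 B:1 rd:4 wr:0>
#4 MUL src=r1,r6 held:WR_PORT  <A:3 Mu:2 Ld:0 B:1 rd:4 wr:0>
#5 MEM src=r0 held:FU  <A:3 Mu:2 Ld:0 B:1 rd:4 wr:0>
#6 ALU src=r6,r3 held:WR_PORT  <A:3 Mu:2 Ld:0 B:1 rd:4 wr:0>
#7 MEM src=r1 held:FU  <A:3 Mu:2 Ld:0 B:1 rd:4 wr:0>

issued = [0, 1]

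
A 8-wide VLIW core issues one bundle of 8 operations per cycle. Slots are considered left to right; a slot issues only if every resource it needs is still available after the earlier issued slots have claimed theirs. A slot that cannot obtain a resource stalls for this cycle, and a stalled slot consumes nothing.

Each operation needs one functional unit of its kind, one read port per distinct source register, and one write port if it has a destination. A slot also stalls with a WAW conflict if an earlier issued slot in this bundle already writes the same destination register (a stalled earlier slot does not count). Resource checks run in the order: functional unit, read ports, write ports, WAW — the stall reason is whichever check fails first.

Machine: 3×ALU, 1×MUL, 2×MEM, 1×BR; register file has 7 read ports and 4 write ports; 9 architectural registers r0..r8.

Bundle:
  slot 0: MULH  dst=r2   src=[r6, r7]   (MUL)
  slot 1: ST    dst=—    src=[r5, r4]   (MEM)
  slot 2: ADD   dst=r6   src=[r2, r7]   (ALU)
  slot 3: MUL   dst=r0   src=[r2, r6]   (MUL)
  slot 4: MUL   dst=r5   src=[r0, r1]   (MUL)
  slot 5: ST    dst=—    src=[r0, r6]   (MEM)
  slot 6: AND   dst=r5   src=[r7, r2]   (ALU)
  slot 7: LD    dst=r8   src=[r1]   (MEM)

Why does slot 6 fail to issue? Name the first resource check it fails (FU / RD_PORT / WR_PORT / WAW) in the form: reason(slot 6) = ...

[0] MUL needs rd=2 wr=1: ok; after: ALU=3 MUL=0 MEM=2 BR=1, R=5, W=3
[1] MEM needs rd=2 wr=0: ok; after: ALU=3 MUL=0 MEM=1 BR=1, R=3, W=3
[2] ALU needs rd=2 wr=1: ok; after: ALU=2 MUL=0 MEM=1 BR=1, R=1, W=2
[3] MUL needs rd=2 wr=1: FU; after: ALU=2 MUL=0 MEM=1 BR=1, R=1, W=2
[4] MUL needs rd=2 wr=1: FU; after: ALU=2 MUL=0 MEM=1 BR=1, R=1, W=2
[5] MEM needs rd=2 wr=0: RD_PORT; after: ALU=2 MUL=0 MEM=1 BR=1, R=1, W=2
[6] ALU needs rd=2 wr=1: RD_PORT; after: ALU=2 MUL=0 MEM=1 BR=1, R=1, W=2
[7] MEM needs rd=1 wr=1: ok; after: ALU=2 MUL=0 MEM=0 BR=1, R=0, W=1

reason(slot 6) = RD_PORT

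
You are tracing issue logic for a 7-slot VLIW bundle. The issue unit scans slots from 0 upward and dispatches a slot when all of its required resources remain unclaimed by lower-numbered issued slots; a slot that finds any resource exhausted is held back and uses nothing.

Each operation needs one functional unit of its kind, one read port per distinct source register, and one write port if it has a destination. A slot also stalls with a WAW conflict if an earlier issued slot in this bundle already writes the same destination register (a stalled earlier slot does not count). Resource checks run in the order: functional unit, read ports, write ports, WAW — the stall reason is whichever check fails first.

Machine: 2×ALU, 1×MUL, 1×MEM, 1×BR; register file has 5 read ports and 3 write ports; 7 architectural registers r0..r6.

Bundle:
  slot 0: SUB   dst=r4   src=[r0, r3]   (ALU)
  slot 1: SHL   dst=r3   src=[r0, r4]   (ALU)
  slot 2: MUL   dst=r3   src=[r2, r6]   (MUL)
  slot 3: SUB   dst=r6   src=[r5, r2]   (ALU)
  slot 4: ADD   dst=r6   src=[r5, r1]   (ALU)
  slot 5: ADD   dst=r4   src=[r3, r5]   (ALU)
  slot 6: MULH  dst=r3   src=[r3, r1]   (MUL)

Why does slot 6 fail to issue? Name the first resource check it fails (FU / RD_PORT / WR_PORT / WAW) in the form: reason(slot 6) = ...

slot 0 (ALU): ISSUE — free A1,Mu1,Ld1,B1 rp3 wp2
slot 1 (ALU): ISSUE — free A0,Mu1,Ld1,B1 rp1 wp1
slot 2 (MUL): stall RD_PORT — free A0,Mu1,Ld1,B1 rp1 wp1
slot 3 (ALU): stall FU — free A0,Mu1,Ld1,B1 rp1 wp1
slot 4 (ALU): stall FU — free A0,Mu1,Ld1,B1 rp1 wp1
slot 5 (ALU): stall FU — free A0,Mu1,Ld1,B1 rp1 wp1
slot 6 (MUL): stall RD_PORT — free A0,Mu1,Ld1,B1 rp1 wp1

reason(slot 6) = RD_PORT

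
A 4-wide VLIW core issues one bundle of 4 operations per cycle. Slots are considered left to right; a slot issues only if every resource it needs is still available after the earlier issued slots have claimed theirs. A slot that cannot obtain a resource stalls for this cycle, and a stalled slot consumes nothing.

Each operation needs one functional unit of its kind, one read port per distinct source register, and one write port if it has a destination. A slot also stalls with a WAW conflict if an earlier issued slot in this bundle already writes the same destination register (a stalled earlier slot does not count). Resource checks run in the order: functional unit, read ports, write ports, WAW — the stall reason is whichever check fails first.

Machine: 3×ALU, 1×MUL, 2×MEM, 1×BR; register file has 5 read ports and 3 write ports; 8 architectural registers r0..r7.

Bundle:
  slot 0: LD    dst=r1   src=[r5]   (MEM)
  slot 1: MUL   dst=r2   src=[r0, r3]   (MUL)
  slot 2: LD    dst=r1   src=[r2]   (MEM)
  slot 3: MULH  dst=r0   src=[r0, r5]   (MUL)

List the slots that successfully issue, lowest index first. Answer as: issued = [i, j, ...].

(0) want 1×MEM +1rd +1wr — yes → AL3|MU1|ME1|BR1|rd4|wr2
(1) want 1×MUL +2rd +1wr — yes → AL3|MU0|ME1|BR1|rd2|wr1
(2) want 1×MEM +1rd +1wr — WAW → AL3|MU0|ME1|BR1|rd2|wr1
(3) want 1×MUL +2rd +1wr — FU → AL3|MU0|ME1|BR1|rd2|wr1

issued = [0, 1]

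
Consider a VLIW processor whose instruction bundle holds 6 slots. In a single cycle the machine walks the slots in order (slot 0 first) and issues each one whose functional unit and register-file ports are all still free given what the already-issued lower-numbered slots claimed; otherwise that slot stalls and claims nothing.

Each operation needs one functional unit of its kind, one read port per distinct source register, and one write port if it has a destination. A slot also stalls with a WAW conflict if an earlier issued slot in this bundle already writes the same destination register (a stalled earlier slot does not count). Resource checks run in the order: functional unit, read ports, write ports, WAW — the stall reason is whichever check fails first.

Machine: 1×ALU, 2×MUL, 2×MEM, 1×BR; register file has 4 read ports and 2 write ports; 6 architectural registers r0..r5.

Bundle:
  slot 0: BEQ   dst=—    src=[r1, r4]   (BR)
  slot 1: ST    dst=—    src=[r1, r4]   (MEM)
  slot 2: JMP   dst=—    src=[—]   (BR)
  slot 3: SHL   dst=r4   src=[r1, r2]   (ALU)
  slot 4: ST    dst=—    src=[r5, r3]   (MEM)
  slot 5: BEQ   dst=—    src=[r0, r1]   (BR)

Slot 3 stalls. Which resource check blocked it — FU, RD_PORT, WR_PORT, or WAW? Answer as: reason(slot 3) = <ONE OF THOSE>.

reason(slot 3) = RD_PORT

(0) want 1×BR +2rd +0wr — yes → AL1|MU2|ME2|BR0|rd2|wr2
(1) want 1×MEM +2rd +0wr — yes → AL1|MU2|ME1|BR0|rd0|wr2
(2) want 1×BR +0rd +0wr — FU → AL1|MU2|ME1|BR0|rd0|wr2
(3) want 1×ALU +2rd +1wr — RD_PORT → AL1|MU2|ME1|BR0|rd0|wr2
(4) want 1×MEM +2rd +0wr — RD_PORT → AL1|MU2|ME1|BR0|rd0|wr2
(5) want 1×BR +2rd +0wr — FU → AL1|MU2|ME1|BR0|rd0|wr2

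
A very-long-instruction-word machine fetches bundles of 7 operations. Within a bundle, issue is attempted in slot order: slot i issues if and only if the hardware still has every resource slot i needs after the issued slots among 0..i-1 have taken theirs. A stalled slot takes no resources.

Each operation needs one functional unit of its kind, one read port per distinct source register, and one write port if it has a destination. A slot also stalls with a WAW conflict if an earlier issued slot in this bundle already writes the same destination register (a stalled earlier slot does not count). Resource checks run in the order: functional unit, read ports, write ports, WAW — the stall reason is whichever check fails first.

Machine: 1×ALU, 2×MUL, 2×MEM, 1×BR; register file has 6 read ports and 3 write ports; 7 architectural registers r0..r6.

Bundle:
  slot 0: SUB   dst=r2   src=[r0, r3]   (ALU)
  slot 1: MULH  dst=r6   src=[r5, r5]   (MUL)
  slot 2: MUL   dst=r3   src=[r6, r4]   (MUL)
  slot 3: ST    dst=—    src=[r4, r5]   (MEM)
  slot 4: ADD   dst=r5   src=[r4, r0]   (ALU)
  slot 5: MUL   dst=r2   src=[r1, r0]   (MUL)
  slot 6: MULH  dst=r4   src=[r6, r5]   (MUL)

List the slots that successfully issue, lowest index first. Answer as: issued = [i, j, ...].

issued = [0, 1, 2]

slot 0 (ALU): ISSUE — free A0,Mu2,Ld2,B1 rp4 wp2
slot 1 (MUL): ISSUE — free A0,Mu1,Ld2,B1 rp3 wp1
slot 2 (MUL): ISSUE — free A0,Mu0,Ld2,B1 rp1 wp0
slot 3 (MEM): stall RD_PORT — free A0,Mu0,Ld2,B1 rp1 wp0
slot 4 (ALU): stall FU — free A0,Mu0,Ld2,B1 rp1 wp0
slot 5 (MUL): stall FU — free A0,Mu0,Ld2,B1 rp1 wp0
slot 6 (MUL): stall FU — free A0,Mu0,Ld2,B1 rp1 wp0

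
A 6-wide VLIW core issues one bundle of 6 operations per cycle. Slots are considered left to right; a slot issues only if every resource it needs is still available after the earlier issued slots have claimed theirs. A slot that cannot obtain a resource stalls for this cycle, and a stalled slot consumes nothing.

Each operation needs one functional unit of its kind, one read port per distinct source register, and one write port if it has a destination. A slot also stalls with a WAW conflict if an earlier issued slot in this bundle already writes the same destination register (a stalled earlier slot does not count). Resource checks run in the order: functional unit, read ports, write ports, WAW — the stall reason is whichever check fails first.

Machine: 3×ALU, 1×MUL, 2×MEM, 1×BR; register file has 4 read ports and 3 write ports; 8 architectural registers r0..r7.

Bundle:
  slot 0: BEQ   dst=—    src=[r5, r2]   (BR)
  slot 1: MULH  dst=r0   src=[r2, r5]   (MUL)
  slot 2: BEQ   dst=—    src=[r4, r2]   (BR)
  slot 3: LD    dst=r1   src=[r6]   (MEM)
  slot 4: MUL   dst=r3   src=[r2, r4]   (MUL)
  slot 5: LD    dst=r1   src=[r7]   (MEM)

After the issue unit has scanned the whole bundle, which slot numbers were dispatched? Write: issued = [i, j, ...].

  0. BR ⇒ go  {3A/1Mu/2Ld/0B | 2r 3w}
  1. MUL→r0 ⇒ go  {3A/0Mu/2Ld/0B | 0r 2w}
  2. BR ⇒ no(FU)  {3A/0Mu/2Ld/0B | 0r 2w}
  3. MEM→r1 ⇒ no(RD_PORT)  {3A/0Mu/2Ld/0B | 0r 2w}
  4. MUL→r3 ⇒ no(FU)  {3A/0Mu/2Ld/0B | 0r 2w}
  5. MEM→r1 ⇒ no(RD_PORT)  {3A/0Mu/2Ld/0B | 0r 2w}

issued = [0, 1]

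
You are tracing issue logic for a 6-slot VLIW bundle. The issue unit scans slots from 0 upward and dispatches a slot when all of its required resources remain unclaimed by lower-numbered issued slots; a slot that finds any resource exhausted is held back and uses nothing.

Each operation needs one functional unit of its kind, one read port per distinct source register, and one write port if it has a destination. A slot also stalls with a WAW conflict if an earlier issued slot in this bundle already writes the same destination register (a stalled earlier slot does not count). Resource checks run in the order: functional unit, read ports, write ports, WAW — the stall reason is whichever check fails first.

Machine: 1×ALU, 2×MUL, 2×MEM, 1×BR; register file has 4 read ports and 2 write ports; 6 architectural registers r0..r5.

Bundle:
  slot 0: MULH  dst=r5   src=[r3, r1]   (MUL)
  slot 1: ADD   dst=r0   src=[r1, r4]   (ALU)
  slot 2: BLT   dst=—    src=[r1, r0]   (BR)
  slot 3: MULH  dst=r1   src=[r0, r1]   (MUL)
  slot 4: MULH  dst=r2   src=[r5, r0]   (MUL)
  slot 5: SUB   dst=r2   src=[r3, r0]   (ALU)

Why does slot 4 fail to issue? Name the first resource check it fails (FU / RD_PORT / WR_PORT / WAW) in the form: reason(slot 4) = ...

reason(slot 4) = RD_PORT

slot 0 (MUL): ISSUE — free A1,Mu1,Ld2,B1 rp2 wp1
slot 1 (ALU): ISSUE — free A0,Mu1,Ld2,B1 rp0 wp0
slot 2 (BR): stall RD_PORT — free A0,Mu1,Ld2,B1 rp0 wp0
slot 3 (MUL): stall RD_PORT — free A0,Mu1,Ld2,B1 rp0 wp0
slot 4 (MUL): stall RD_PORT — free A0,Mu1,Ld2,B1 rp0 wp0
slot 5 (ALU): stall FU — free A0,Mu1,Ld2,B1 rp0 wp0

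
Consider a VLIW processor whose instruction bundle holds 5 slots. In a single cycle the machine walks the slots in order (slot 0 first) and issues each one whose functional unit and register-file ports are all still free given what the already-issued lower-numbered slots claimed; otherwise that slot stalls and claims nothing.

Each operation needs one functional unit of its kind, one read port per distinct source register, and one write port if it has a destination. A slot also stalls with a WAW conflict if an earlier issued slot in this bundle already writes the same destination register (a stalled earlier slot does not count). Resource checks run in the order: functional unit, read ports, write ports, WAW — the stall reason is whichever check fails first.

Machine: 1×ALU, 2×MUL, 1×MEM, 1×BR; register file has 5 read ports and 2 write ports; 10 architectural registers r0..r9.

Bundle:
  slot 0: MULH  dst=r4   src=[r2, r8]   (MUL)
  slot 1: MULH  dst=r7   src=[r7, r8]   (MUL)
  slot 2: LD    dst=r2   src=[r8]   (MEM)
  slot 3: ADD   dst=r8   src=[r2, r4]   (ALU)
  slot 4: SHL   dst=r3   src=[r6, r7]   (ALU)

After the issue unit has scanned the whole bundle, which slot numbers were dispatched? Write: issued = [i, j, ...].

issued = [0, 1]

slot 0 (MUL): ISSUE — free A1,Mu1,Ld1,B1 rp3 wp1
slot 1 (MUL): ISSUE — free A1,Mu0,Ld1,B1 rp1 wp0
slot 2 (MEM): stall WR_PORT — free A1,Mu0,Ld1,B1 rp1 wp0
slot 3 (ALU): stall RD_PORT — free A1,Mu0,Ld1,B1 rp1 wp0
slot 4 (ALU): stall RD_PORT — free A1,Mu0,Ld1,B1 rp1 wp0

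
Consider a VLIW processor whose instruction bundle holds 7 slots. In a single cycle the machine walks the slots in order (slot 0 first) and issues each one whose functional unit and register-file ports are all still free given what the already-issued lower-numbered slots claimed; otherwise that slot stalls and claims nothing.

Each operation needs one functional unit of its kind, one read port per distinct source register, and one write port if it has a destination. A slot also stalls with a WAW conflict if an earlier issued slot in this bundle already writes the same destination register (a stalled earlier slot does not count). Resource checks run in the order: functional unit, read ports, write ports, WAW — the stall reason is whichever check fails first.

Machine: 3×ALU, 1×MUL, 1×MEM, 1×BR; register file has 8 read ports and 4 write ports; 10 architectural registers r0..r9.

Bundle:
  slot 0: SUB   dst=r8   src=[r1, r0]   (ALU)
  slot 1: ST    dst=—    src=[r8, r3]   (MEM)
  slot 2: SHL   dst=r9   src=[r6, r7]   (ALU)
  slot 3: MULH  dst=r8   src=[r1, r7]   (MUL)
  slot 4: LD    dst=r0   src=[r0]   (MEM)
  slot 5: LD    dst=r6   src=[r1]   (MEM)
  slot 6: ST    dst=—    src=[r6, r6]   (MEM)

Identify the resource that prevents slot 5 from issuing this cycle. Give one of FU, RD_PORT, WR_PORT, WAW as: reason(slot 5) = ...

[0] ALU needs rd=2 wr=1: ok; after: ALU=2 MUL=1 MEM=1 BR=1, R=6, W=3
[1] MEM needs rd=2 wr=0: ok; after: ALU=2 MUL=1 MEM=0 BR=1, R=4, W=3
[2] ALU needs rd=2 wr=1: ok; after: ALU=1 MUL=1 MEM=0 BR=1, R=2, W=2
[3] MUL needs rd=2 wr=1: WAW; after: ALU=1 MUL=1 MEM=0 BR=1, R=2, W=2
[4] MEM needs rd=1 wr=1: FU; after: ALU=1 MUL=1 MEM=0 BR=1, R=2, W=2
[5] MEM needs rd=1 wr=1: FU; after: ALU=1 MUL=1 MEM=0 BR=1, R=2, W=2
[6] MEM needs rd=1 wr=0: FU; after: ALU=1 MUL=1 MEM=0 BR=1, R=2, W=2

reason(slot 5) = FU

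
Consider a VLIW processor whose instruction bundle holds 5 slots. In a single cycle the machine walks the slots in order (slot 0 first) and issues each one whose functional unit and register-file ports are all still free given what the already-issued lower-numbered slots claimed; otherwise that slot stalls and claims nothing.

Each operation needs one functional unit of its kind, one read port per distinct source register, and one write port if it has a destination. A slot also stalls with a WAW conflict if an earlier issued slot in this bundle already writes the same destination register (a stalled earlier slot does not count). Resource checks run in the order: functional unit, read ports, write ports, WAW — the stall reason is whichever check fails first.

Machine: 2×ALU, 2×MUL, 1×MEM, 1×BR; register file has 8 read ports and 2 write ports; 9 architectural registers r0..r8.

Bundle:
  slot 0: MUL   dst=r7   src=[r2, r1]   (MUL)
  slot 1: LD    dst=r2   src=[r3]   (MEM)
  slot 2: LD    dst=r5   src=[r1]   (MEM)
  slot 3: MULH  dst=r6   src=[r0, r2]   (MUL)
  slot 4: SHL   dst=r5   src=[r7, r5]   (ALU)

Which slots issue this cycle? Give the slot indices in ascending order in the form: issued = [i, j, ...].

(0) want 1×MUL +2rd +1wr — yes → AL2|MU1|ME1|BR1|rd6|wr1
(1) want 1×MEM +1rd +1wr — yes → AL2|MU1|ME0|BR1|rd5|wr0
(2) want 1×MEM +1rd +1wr — FU → AL2|MU1|ME0|BR1|rd5|wr0
(3) want 1×MUL +2rd +1wr — WR_PORT → AL2|MU1|ME0|BR1|rd5|wr0
(4) want 1×ALU +2rd +1wr — WR_PORT → AL2|MU1|ME0|BR1|rd5|wr0

issued = [0, 1]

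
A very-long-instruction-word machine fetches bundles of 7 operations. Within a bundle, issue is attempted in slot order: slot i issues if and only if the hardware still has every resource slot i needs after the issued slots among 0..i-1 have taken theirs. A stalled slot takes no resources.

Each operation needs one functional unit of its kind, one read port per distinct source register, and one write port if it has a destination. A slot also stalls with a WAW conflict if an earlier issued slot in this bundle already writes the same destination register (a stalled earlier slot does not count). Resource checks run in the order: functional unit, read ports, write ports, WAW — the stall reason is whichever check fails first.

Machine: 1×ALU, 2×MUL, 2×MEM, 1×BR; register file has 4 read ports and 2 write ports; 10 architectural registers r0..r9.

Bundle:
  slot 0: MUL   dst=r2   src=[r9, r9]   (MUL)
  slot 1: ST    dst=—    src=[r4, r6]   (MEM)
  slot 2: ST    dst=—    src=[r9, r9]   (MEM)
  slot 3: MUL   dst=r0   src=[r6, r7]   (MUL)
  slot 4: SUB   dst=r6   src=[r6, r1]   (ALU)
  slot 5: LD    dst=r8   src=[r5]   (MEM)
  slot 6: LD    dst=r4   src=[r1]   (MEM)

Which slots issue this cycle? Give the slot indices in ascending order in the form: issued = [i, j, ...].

issued = [0, 1, 2]

slot 0 (MUL): ISSUE — free A1,Mu1,Ld2,B1 rp3 wp1
slot 1 (MEM): ISSUE — free A1,Mu1,Ld1,B1 rp1 wp1
slot 2 (MEM): ISSUE — free A1,Mu1,Ld0,B1 rp0 wp1
slot 3 (MUL): stall RD_PORT — free A1,Mu1,Ld0,B1 rp0 wp1
slot 4 (ALU): stall RD_PORT — free A1,Mu1,Ld0,B1 rp0 wp1
slot 5 (MEM): stall FU — free A1,Mu1,Ld0,B1 rp0 wp1
slot 6 (MEM): stall FU — free A1,Mu1,Ld0,B1 rp0 wp1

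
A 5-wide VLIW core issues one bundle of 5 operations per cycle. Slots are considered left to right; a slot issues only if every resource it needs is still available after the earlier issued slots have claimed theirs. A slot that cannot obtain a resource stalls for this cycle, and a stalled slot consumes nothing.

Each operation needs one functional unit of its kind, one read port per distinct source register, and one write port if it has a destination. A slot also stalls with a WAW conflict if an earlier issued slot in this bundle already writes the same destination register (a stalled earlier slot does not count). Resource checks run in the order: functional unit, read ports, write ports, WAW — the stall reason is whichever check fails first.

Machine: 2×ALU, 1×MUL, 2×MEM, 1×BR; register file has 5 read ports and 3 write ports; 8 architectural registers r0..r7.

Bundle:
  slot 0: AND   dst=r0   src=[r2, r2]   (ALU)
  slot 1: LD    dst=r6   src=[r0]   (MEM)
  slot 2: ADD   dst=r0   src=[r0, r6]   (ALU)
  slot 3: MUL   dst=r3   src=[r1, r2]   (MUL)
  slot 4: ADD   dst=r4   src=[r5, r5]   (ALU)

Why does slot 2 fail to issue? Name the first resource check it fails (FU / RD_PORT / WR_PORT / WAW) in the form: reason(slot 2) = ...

#0 ALU src=r2,r2 dispatched  <A:1 Mu:1 Ld:2 B:1 rd:4 wr:2>
#1 MEM src=r0 dispatched  <A:1 Mu:1 Ld:1 B:1 rd:3 wr:1>
#2 ALU src=r0,r6 held:WAW  <A:1 Mu:1 Ld:1 B:1 rd:3 wr:1>
#3 MUL src=r1,r2 dispatched  <A:1 Mu:0 Ld:1 B:1 rd:1 wr:0>
#4 ALU src=r5,r5 held:WR_PORT  <A:1 Mu:0 Ld:1 B:1 rd:1 wr:0>

reason(slot 2) = WAW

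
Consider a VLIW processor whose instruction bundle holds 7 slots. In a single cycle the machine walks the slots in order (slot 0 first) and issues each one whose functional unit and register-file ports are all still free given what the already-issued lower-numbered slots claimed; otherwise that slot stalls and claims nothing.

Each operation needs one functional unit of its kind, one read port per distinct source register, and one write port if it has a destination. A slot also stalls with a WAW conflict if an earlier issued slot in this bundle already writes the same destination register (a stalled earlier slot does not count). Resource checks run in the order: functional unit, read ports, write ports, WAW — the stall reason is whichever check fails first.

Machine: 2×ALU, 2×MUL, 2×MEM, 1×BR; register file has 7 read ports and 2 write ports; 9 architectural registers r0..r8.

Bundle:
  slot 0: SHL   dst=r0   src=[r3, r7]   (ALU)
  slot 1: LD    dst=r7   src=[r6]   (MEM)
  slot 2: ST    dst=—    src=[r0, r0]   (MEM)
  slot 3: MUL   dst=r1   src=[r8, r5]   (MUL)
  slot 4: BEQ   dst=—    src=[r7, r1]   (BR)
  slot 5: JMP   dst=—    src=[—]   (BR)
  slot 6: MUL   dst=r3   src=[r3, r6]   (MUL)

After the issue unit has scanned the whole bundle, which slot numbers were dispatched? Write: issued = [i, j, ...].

issued = [0, 1, 2, 4]

  0. ALU→r0 ⇒ go  {1A/2Mu/2Ld/1B | 5r 1w}
  1. MEM→r7 ⇒ go  {1A/2Mu/1Ld/1B | 4r 0w}
  2. MEM ⇒ go  {1A/2Mu/0Ld/1B | 3r 0w}
  3. MUL→r1 ⇒ no(WR_PORT)  {1A/2Mu/0Ld/1B | 3r 0w}
  4. BR ⇒ go  {1A/2Mu/0Ld/0B | 1r 0w}
  5. BR ⇒ no(FU)  {1A/2Mu/0Ld/0B | 1r 0w}
  6. MUL→r3 ⇒ no(RD_PORT)  {1A/2Mu/0Ld/0B | 1r 0w}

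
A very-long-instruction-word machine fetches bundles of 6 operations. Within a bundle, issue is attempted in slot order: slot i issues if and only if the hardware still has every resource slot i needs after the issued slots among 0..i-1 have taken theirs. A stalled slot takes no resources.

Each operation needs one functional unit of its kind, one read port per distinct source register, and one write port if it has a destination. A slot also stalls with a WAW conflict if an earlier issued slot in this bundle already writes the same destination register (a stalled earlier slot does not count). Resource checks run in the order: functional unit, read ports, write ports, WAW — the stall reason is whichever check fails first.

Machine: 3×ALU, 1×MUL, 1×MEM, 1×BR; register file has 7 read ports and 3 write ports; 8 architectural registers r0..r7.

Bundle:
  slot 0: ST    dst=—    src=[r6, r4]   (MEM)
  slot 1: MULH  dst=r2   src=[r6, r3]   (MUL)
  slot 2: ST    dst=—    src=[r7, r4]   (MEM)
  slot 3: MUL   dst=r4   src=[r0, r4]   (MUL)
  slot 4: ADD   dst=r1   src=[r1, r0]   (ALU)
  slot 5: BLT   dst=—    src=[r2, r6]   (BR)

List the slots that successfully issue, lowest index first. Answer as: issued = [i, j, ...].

slot 0 (MEM): ISSUE — free A3,Mu1,Ld0,B1 rp5 wp3
slot 1 (MUL): ISSUE — free A3,Mu0,Ld0,B1 rp3 wp2
slot 2 (MEM): stall FU — free A3,Mu0,Ld0,B1 rp3 wp2
slot 3 (MUL): stall FU — free A3,Mu0,Ld0,B1 rp3 wp2
slot 4 (ALU): ISSUE — free A2,Mu0,Ld0,B1 rp1 wp1
slot 5 (BR): stall RD_PORT — free A2,Mu0,Ld0,B1 rp1 wp1

issued = [0, 1, 4]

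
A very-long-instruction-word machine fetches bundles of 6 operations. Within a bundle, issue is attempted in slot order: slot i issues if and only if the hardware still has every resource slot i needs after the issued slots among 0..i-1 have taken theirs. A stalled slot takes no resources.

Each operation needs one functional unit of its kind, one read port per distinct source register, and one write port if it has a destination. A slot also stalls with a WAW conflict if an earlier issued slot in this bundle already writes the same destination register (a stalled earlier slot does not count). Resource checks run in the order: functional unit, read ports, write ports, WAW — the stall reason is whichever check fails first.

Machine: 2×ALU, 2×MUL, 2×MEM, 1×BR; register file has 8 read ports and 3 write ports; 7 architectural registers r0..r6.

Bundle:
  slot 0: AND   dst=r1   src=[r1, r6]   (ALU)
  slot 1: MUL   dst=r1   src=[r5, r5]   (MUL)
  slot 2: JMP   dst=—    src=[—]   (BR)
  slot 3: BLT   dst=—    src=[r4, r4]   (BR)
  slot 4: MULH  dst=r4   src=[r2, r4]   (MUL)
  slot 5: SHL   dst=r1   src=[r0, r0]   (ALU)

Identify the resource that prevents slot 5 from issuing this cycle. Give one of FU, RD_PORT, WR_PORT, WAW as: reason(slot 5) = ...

reason(slot 5) = WAW

[0] ALU needs rd=2 wr=1: ok; after: ALU=1 MUL=2 MEM=2 BR=1, R=6, W=2
[1] MUL needs rd=1 wr=1: WAW; after: ALU=1 MUL=2 MEM=2 BR=1, R=6, W=2
[2] BR needs rd=0 wr=0: ok; after: ALU=1 MUL=2 MEM=2 BR=0, R=6, W=2
[3] BR needs rd=1 wr=0: FU; after: ALU=1 MUL=2 MEM=2 BR=0, R=6, W=2
[4] MUL needs rd=2 wr=1: ok; after: ALU=1 MUL=1 MEM=2 BR=0, R=4, W=1
[5] ALU needs rd=1 wr=1: WAW; after: ALU=1 MUL=1 MEM=2 BR=0, R=4, W=1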